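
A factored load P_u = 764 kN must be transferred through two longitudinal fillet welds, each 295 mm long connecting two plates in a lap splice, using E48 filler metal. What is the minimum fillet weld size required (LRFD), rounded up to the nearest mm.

E48XX → F_EXX = 480 MPa.
Total weld length L = 590 mm.
Required throat t_e = P_u / (φ × 0.6 F_EXX × L) = 764 / (0.75 × 0.6 × 480 × 590 × 10⁻³) = 5.995 mm.
Required leg w = t_e / 0.707 = 8.479 mm → use 9 mm.

w = 9 mm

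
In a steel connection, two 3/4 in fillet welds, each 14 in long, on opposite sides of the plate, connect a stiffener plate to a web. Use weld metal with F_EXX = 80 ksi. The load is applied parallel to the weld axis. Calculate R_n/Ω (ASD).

R_n/Ω ≈ 356 kips

Effective throat t_e = 0.707 × 0.75 = 0.5302 in.
Total length L = 28 in; A_we = 0.5302 × 28 = 14.85 in².
F_nw = 0.6 F_EXX = 0.6 × 80 = 48 ksi.
R_n = 48 × 14.85 = 712.7 kips; R_n/Ω = 712.7/2.0 = 356.3 kips.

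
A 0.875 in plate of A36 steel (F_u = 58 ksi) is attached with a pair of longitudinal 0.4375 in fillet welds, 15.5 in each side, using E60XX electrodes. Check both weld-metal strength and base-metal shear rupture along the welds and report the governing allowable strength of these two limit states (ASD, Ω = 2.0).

R_n/Ω ≈ 173 kip (weld metal governs)

E60XX → F_EXX = 60 ksi.
t_e = 0.707 × 0.4375 = 0.3093 in; L = 31 in.
Weld metal: R_n/Ω = (1/2.0) × 0.6 × 60 × 0.3093 × 31 = 172.6 kip.
Base metal (shear rupture): R_n/Ω = (1/2.0) × 0.6 × 58 × 0.875 × 31 = 472 kip.
Governing: weld metal.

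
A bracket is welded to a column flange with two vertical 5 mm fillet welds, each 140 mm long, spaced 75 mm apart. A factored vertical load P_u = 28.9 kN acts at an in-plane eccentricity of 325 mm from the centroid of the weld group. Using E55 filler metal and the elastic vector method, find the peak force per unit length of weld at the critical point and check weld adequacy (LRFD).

f_max ≈ 930 N/mm; NOT adequate

E55XX → F_EXX = 550 MPa.
Total weld length L_w = 280 mm. Treat welds as unit-width lines.
Polar moment about centroid: J = 2[d³/12 + d(b/2)²] = 2[140³/12 + 140×37.5²] = 851100 mm³.
Direct shear f_v = P/L_w = 28.9×10³ / 280 = 103.2 N/mm (vertical).
Torsion M = P·e = 28.9×10³ × 325 = 9392500 N·mm.
Critical point at (x, y) = (37.5, 70) from centroid. f_tx = M·y/J = 772.5 N/mm; f_ty = M·x/J = 413.8 N/mm.
Resultant f_max = √[f_tx² + (f_v + f_ty)²] = √[772.5² + (103.2 + 413.8)²] = 929.6 N/mm.
Capacity per unit length: φr_n = 0.75 × 0.6 × 550 × (0.707 × 5) = 874.9 N/mm.
929.6 > 874.9 → NOT adequate.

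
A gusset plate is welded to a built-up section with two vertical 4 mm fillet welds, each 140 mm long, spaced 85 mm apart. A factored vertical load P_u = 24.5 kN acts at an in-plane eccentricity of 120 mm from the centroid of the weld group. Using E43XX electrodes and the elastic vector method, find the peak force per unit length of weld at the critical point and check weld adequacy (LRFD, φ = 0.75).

f_max ≈ 305 N/mm; adequate

E43XX → F_EXX = 430 MPa.
Total weld length L_w = 280 mm. Treat welds as unit-width lines.
Polar moment about centroid: J = 2[d³/12 + d(b/2)²] = 2[140³/12 + 140×42.5²] = 963100 mm³.
Direct shear f_v = P/L_w = 24.5×10³ / 280 = 87.5 N/mm (vertical).
Torsion M = P·e = 24.5×10³ × 120 = 2940000 N·mm.
Critical point at (x, y) = (42.5, 70) from centroid. f_tx = M·y/J = 213.7 N/mm; f_ty = M·x/J = 129.7 N/mm.
Resultant f_max = √[f_tx² + (f_v + f_ty)²] = √[213.7² + (87.5 + 129.7)²] = 304.7 N/mm.
Capacity per unit length: φr_n = 0.75 × 0.6 × 430 × (0.707 × 4) = 547.2 N/mm.
304.7 ≤ 547.2 → adequate.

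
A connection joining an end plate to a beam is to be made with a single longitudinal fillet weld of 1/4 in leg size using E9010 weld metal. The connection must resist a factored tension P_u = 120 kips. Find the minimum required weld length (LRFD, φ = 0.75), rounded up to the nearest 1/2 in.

E90XX → F_EXX = 90 ksi.
Throat t_e = 0.707 × 0.25 = 0.1767 in.
φr_n = 0.75 × 0.6 × 90 × 0.1767 = 7.158 kips/in.
L_req = P_u / φr_n = 120 / 7.158 = 16.76 in total.
Round up → use L = 17 in.

L = 17 in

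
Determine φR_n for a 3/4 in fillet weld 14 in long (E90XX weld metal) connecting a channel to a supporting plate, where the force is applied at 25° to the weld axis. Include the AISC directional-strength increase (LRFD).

φR_n ≈ 342 kip

E90XX → F_EXX = 90 ksi.
t_e = 0.707 × 0.75 = 0.5302 in; A_we = 0.5302 × 14 = 7.423 in².
Directional factor: 1.0 + 0.5 sin^1.5(25°) = 1.137.
F_nw = 0.6 × 90 × 1.137 = 61.42 ksi.
φR_n = 0.75 × 61.42 × 7.423 = 342 kip.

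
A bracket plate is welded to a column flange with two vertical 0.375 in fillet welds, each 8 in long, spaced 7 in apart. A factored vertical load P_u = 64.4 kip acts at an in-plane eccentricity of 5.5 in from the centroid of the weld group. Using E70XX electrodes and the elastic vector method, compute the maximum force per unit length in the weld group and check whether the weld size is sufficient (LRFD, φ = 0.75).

E70XX → F_EXX = 70 ksi.
Total weld length L_w = 16 in. Treat welds as unit-width lines.
Polar moment about centroid: J = 2[d³/12 + d(b/2)²] = 2[8³/12 + 8×3.5²] = 281.3 in³.
Direct shear f_v = P/L_w = 64.4 / 16 = 4.025 kip/in (vertical).
Torsion M = P·e = 64.4 × 5.5 = 354.2 kip·in.
Critical point at (x, y) = (3.5, 4) from centroid. f_tx = M·y/J = 5.036 kip/in; f_ty = M·x/J = 4.407 kip/in.
Resultant f_max = √[f_tx² + (f_v + f_ty)²] = √[5.036² + (4.025 + 4.407)²] = 9.821 kip/in.
Capacity per unit length: φr_n = 0.75 × 0.6 × 70 × (0.707 × 0.375) = 8.351 kip/in.
9.821 > 8.351 → NOT adequate.

f_max ≈ 9.82 kip/in; NOT adequate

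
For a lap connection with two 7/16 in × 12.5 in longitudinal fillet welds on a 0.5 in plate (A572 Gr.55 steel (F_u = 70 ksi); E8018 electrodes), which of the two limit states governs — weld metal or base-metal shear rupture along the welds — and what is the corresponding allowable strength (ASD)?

E80XX → F_EXX = 80 ksi.
t_e = 0.707 × 0.4375 = 0.3093 in; L = 25 in.
Weld metal: R_n/Ω = (1/2.0) × 0.6 × 80 × 0.3093 × 25 = 185.6 kip.
Base metal (shear rupture): R_n/Ω = (1/2.0) × 0.6 × 70 × 0.5 × 25 = 262.5 kip.
Governing: weld metal.

R_n/Ω ≈ 186 kip (weld metal governs)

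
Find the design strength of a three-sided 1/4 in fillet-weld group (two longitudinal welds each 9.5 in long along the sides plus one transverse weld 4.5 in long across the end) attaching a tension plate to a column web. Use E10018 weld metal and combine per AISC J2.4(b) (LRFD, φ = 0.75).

φR_n ≈ 187 kips

E100XX → F_EXX = 100 ksi.
t_e = 0.707 × 0.25 = 0.1767 in.
R_nwl = 0.6 × 100 × 0.1767 × 19 = 201.5 kips (longitudinal, 2 welds).
R_nwt = 0.6 × 100 × 0.1767 × 4.5 = 47.72 kips (transverse, base value).
(i) R_nwl + R_nwt = 249.2 kips; (ii) 0.85 R_nwl + 1.5 R_nwt = 242.9 kips.
R_n = max = 249.2 kips [governs: (i)]; φR_n = 186.9 kips.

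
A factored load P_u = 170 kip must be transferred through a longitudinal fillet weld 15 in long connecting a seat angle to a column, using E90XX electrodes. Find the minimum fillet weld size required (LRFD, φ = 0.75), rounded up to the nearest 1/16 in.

E90XX → F_EXX = 90 ksi.
Total weld length L = 15 in.
Required throat t_e = P_u / (φ × 0.6 F_EXX × L) = 170 / (0.75 × 0.6 × 90 × 15) = 0.2798 in.
Required leg w = t_e / 0.707 = 0.3958 in → use 7/16 in.

w = 7/16 in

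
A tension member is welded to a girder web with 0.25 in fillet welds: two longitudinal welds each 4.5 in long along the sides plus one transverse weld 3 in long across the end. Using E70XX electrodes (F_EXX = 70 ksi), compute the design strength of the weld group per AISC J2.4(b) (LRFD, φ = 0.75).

t_e = 0.707 × 0.25 = 0.1767 in.
R_nwl = 0.6 × 70 × 0.1767 × 9 = 66.81 kips (longitudinal, 2 welds).
R_nwt = 0.6 × 70 × 0.1767 × 3 = 22.27 kips (transverse, base value).
(i) R_nwl + R_nwt = 89.08 kips; (ii) 0.85 R_nwl + 1.5 R_nwt = 90.2 kips.
R_n = max = 90.2 kips [governs: (ii)]; φR_n = 67.65 kips.

φR_n ≈ 67.6 kips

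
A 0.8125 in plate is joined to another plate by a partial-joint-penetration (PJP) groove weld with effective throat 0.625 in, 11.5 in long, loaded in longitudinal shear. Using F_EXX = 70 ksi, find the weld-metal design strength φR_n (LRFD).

Effective throat (given) t_e = 0.625 in.
A_we = 0.625 × 11.5 = 7.188 in².
F_nw = 0.6 F_EXX = 42 ksi.
φR_n = 0.75 × 42 × 7.188 = 226.4 kip.

φR_n ≈ 226 kip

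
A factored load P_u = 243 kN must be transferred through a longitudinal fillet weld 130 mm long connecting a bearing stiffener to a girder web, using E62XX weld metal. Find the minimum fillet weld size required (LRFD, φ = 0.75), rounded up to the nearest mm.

w = 10 mm

E62XX → F_EXX = 620 MPa.
Total weld length L = 130 mm.
Required throat t_e = P_u / (φ × 0.6 F_EXX × L) = 243 / (0.75 × 0.6 × 620 × 130 × 10⁻³) = 6.7 mm.
Required leg w = t_e / 0.707 = 9.476 mm → use 10 mm.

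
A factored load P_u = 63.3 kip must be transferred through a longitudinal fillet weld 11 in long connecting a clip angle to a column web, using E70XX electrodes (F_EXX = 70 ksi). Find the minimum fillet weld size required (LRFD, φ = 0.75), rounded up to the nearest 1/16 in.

w = 5/16 in

Total weld length L = 11 in.
Required throat t_e = P_u / (φ × 0.6 F_EXX × L) = 63.3 / (0.75 × 0.6 × 70 × 11) = 0.1827 in.
Required leg w = t_e / 0.707 = 0.2584 in → use 5/16 in.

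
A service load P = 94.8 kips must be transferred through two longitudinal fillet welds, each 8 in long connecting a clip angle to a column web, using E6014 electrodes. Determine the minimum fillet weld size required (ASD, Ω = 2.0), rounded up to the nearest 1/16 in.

E60XX → F_EXX = 60 ksi.
Total weld length L = 16 in.
Required throat t_e = P × Ω / (0.6 F_EXX × L) = 94.8 × 2.0 / (0.6 × 60 × 16) = 0.3292 in.
Required leg w = t_e / 0.707 = 0.4656 in → use 1/2 in.

w = 1/2 in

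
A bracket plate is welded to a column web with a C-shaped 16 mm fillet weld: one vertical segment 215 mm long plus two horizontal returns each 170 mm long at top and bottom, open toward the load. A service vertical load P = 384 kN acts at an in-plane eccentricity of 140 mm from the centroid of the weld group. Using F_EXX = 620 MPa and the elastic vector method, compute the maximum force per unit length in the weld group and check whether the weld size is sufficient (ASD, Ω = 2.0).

f_max ≈ 1880 N/mm; adequate

Total weld length L_w = 555 mm. Treat welds as unit-width lines.
Centroid: x̄ = 2×170×85 / 555 = 52.07 mm from the vertical weld.
Polar moment about centroid: J = I_x + I_y = [215³/12 + 2×170×107.5²] + [215×52.07² + 2(170³/12 + 170×32.93²)] = 6528000 mm³.
Direct shear f_v = P/L_w = 384×10³ / 555 = 691.9 N/mm (vertical).
Torsion M = P·e = 384×10³ × 140 = 53760000 N·mm.
Critical point at (x, y) = (117.9, 107.5) from centroid. f_tx = M·y/J = 885.3 N/mm; f_ty = M·x/J = 971.2 N/mm.
Resultant f_max = √[f_tx² + (f_v + f_ty)²] = √[885.3² + (691.9 + 971.2)²] = 1884 N/mm.
Capacity per unit length: r_n/Ω = (1/2.0) × 0.6 × 620 × (0.707 × 16) = 2104 N/mm.
1884 ≤ 2104 → adequate.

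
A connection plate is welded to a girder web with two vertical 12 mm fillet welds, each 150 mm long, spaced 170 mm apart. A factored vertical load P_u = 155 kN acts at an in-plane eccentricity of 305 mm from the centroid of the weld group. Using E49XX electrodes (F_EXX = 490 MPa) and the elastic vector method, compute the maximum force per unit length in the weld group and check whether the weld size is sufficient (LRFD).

f_max ≈ 2380 N/mm; NOT adequate

Total weld length L_w = 300 mm. Treat welds as unit-width lines.
Polar moment about centroid: J = 2[d³/12 + d(b/2)²] = 2[150³/12 + 150×85²] = 2730000 mm³.
Direct shear f_v = P/L_w = 155×10³ / 300 = 516.7 N/mm (vertical).
Torsion M = P·e = 155×10³ × 305 = 47275000 N·mm.
Critical point at (x, y) = (85, 75) from centroid. f_tx = M·y/J = 1299 N/mm; f_ty = M·x/J = 1472 N/mm.
Resultant f_max = √[f_tx² + (f_v + f_ty)²] = √[1299² + (516.7 + 1472)²] = 2375 N/mm.
Capacity per unit length: φr_n = 0.75 × 0.6 × 490 × (0.707 × 12) = 1871 N/mm.
2375 > 1871 → NOT adequate.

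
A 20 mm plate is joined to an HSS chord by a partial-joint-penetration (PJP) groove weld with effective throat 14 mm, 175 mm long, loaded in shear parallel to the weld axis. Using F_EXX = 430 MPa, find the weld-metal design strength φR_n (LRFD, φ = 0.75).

Effective throat (given) t_e = 14 mm.
A_we = 14 × 175 = 2450 mm².
F_nw = 0.6 F_EXX = 258 MPa.
φR_n = 0.75 × 258 × 2450 × 10⁻³ = 474.1 kN.

φR_n ≈ 474 kN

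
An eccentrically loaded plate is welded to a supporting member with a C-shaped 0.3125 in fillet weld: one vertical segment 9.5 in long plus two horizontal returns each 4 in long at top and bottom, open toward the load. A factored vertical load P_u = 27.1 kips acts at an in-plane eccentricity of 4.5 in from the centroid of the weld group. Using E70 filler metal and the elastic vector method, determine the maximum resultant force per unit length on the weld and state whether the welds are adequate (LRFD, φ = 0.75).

f_max ≈ 3.56 kip/in; adequate

E70XX → F_EXX = 70 ksi.
Total weld length L_w = 17.5 in. Treat welds as unit-width lines.
Centroid: x̄ = 2×4×2 / 17.5 = 0.9143 in from the vertical weld.
Polar moment about centroid: J = I_x + I_y = [9.5³/12 + 2×4×4.75²] + [9.5×0.9143² + 2(4³/12 + 4×1.086²)] = 280 in³.
Direct shear f_v = P/L_w = 27.1 / 17.5 = 1.549 kip/in (vertical).
Torsion M = P·e = 27.1 × 4.5 = 121.95 kip·in.
Critical point at (x, y) = (3.086, 4.75) from centroid. f_tx = M·y/J = 2.069 kip/in; f_ty = M·x/J = 1.344 kip/in.
Resultant f_max = √[f_tx² + (f_v + f_ty)²] = √[2.069² + (1.549 + 1.344)²] = 3.556 kip/in.
Capacity per unit length: φr_n = 0.75 × 0.6 × 70 × (0.707 × 0.3125) = 6.96 kip/in.
3.556 ≤ 6.96 → adequate.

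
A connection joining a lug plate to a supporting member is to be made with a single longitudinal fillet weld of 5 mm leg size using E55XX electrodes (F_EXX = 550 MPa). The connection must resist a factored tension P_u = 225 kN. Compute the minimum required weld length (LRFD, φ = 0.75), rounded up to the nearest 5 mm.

Throat t_e = 0.707 × 5 = 3.535 mm.
φr_n = 0.75 × 0.6 × 550 × 3.535 × 10⁻³ = 0.8749 kN/mm.
L_req = P_u / φr_n = 225 / 0.8749 = 257.2 mm total.
Round up → use L = 260 mm.

L = 260 mm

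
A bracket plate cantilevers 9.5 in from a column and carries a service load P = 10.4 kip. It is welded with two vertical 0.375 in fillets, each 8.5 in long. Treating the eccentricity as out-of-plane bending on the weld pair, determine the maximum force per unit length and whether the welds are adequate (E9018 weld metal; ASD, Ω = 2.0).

f_max ≈ 4.15 kip/in; adequate

E90XX → F_EXX = 90 ksi.
L_w = 2 × 8.5 = 17 in; section modulus (unit throat) S = 2 × L²/6 = 24.08 in².
Direct shear f_v = P/L_w = 10.4/17 = 0.6118 kip/in.
Moment M = P × e = 10.4 × 9.5 = 98.8 kip·in; bending f_b = M/S = 4.102 kip/in.
f_max = √(f_v² + f_b²) = √(0.6118² + 4.102²) = 4.148 kip/in.
r_n/Ω = (1/2.0) × 0.6 × 90 × (0.707 × 0.375) = 7.158 kip/in → adequate.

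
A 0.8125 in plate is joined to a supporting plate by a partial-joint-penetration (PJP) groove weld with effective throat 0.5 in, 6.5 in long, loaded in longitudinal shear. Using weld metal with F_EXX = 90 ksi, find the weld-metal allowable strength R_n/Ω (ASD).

Effective throat (given) t_e = 0.5 in.
A_we = 0.5 × 6.5 = 3.25 in².
F_nw = 0.6 F_EXX = 54 ksi.
R_n/Ω = (54 × 3.25) / 2.0 = 87.75 kip.

R_n/Ω ≈ 87.8 kip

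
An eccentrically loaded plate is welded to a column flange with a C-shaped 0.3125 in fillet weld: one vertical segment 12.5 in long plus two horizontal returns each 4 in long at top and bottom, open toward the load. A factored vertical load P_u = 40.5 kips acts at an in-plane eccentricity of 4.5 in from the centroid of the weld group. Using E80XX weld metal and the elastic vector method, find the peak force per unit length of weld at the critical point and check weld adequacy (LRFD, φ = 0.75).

f_max ≈ 3.86 kip/in; adequate

E80XX → F_EXX = 80 ksi.
Total weld length L_w = 20.5 in. Treat welds as unit-width lines.
Centroid: x̄ = 2×4×2 / 20.5 = 0.7805 in from the vertical weld.
Polar moment about centroid: J = I_x + I_y = [12.5³/12 + 2×4×6.25²] + [12.5×0.7805² + 2(4³/12 + 4×1.22²)] = 505.4 in³.
Direct shear f_v = P/L_w = 40.5 / 20.5 = 1.976 kip/in (vertical).
Torsion M = P·e = 40.5 × 4.5 = 182.25 kip·in.
Critical point at (x, y) = (3.22, 6.25) from centroid. f_tx = M·y/J = 2.254 kip/in; f_ty = M·x/J = 1.161 kip/in.
Resultant f_max = √[f_tx² + (f_v + f_ty)²] = √[2.254² + (1.976 + 1.161)²] = 3.862 kip/in.
Capacity per unit length: φr_n = 0.75 × 0.6 × 80 × (0.707 × 0.3125) = 7.954 kip/in.
3.862 ≤ 7.954 → adequate.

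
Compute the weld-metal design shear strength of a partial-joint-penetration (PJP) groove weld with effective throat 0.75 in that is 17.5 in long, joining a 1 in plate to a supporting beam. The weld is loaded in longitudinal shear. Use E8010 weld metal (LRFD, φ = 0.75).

E80XX → F_EXX = 80 ksi.
Effective throat (given) t_e = 0.75 in.
A_we = 0.75 × 17.5 = 13.12 in².
F_nw = 0.6 F_EXX = 48 ksi.
φR_n = 0.75 × 48 × 13.12 = 472.5 kips.

φR_n ≈ 472 kips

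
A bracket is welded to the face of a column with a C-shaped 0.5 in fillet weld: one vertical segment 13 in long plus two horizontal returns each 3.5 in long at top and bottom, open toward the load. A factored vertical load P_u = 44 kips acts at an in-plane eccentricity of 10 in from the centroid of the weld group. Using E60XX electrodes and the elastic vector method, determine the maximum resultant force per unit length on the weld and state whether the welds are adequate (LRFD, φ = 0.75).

E60XX → F_EXX = 60 ksi.
Total weld length L_w = 20 in. Treat welds as unit-width lines.
Centroid: x̄ = 2×3.5×1.75 / 20 = 0.6125 in from the vertical weld.
Polar moment about centroid: J = I_x + I_y = [13³/12 + 2×3.5×6.5²] + [13×0.6125² + 2(3.5³/12 + 3.5×1.137²)] = 499.9 in³.
Direct shear f_v = P/L_w = 44 / 20 = 2.2 kip/in (vertical).
Torsion M = P·e = 44 × 10 = 440 kip·in.
Critical point at (x, y) = (2.888, 6.5) from centroid. f_tx = M·y/J = 5.721 kip/in; f_ty = M·x/J = 2.541 kip/in.
Resultant f_max = √[f_tx² + (f_v + f_ty)²] = √[5.721² + (2.2 + 2.541)²] = 7.43 kip/in.
Capacity per unit length: φr_n = 0.75 × 0.6 × 60 × (0.707 × 0.5) = 9.544 kip/in.
7.43 ≤ 9.544 → adequate.

f_max ≈ 7.43 kip/in; adequate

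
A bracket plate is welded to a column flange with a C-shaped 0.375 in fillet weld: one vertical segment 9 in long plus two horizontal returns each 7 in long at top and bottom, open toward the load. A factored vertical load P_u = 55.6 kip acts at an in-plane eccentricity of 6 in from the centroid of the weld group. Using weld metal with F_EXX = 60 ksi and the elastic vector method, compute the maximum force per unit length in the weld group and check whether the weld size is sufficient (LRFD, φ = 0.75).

f_max ≈ 6.7 kip/in; adequate

Total weld length L_w = 23 in. Treat welds as unit-width lines.
Centroid: x̄ = 2×7×3.5 / 23 = 2.13 in from the vertical weld.
Polar moment about centroid: J = I_x + I_y = [9³/12 + 2×7×4.5²] + [9×2.13² + 2(7³/12 + 7×1.37²)] = 468.5 in³.
Direct shear f_v = P/L_w = 55.6 / 23 = 2.417 kip/in (vertical).
Torsion M = P·e = 55.6 × 6 = 333.6 kip·in.
Critical point at (x, y) = (4.87, 4.5) from centroid. f_tx = M·y/J = 3.204 kip/in; f_ty = M·x/J = 3.467 kip/in.
Resultant f_max = √[f_tx² + (f_v + f_ty)²] = √[3.204² + (2.417 + 3.467)²] = 6.7 kip/in.
Capacity per unit length: φr_n = 0.75 × 0.6 × 60 × (0.707 × 0.375) = 7.158 kip/in.
6.7 ≤ 7.158 → adequate.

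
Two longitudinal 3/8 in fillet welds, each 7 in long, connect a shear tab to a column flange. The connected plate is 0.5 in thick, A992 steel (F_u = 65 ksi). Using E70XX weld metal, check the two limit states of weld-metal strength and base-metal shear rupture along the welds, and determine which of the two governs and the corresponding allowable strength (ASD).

R_n/Ω ≈ 77.9 kips (weld metal governs)

E70XX → F_EXX = 70 ksi.
t_e = 0.707 × 0.375 = 0.2651 in; L = 14 in.
Weld metal: R_n/Ω = (1/2.0) × 0.6 × 70 × 0.2651 × 14 = 77.95 kips.
Base metal (shear rupture): R_n/Ω = (1/2.0) × 0.6 × 65 × 0.5 × 14 = 136.5 kips.
Governing: weld metal.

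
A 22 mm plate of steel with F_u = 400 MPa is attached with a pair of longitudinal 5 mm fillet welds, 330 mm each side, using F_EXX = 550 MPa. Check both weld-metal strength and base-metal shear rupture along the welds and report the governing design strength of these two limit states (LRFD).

t_e = 0.707 × 5 = 3.535 mm; L = 660 mm.
Weld metal: φR_n = 0.75 × 0.6 × 550 × 3.535 × 660 × 10⁻³ = 577.4 kN.
Base metal (shear rupture): φR_n = 0.75 × 0.6 × 400 × 22 × 660 × 10⁻³ = 2614 kN.
Governing: weld metal.

φR_n ≈ 577 kN (weld metal governs)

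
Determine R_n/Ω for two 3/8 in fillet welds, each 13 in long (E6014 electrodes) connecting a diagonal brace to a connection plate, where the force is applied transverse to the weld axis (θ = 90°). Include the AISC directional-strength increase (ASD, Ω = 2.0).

R_n/Ω ≈ 186 kips

E60XX → F_EXX = 60 ksi.
t_e = 0.707 × 0.375 = 0.2651 in; A_we = 0.2651 × 26 = 6.893 in².
Directional factor: 1.0 + 0.5 sin^1.5(90°) = 1.5.
F_nw = 0.6 × 60 × 1.5 = 54 ksi.
R_n/Ω = (54 × 6.893) / 2.0 = 186.1 kips.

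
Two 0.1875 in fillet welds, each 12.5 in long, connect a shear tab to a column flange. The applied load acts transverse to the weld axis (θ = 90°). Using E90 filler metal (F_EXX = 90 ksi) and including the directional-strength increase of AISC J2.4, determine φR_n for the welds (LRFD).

t_e = 0.707 × 0.1875 = 0.1326 in; A_we = 0.1326 × 25 = 3.314 in².
Directional factor: 1.0 + 0.5 sin^1.5(90°) = 1.5.
F_nw = 0.6 × 90 × 1.5 = 81 ksi.
φR_n = 0.75 × 81 × 3.314 = 201.3 kip.

φR_n ≈ 201 kip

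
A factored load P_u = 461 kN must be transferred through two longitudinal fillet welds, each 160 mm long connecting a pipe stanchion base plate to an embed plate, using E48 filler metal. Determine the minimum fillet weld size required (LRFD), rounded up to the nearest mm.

E48XX → F_EXX = 480 MPa.
Total weld length L = 320 mm.
Required throat t_e = P_u / (φ × 0.6 F_EXX × L) = 461 / (0.75 × 0.6 × 480 × 320 × 10⁻³) = 6.67 mm.
Required leg w = t_e / 0.707 = 9.434 mm → use 10 mm.

w = 10 mm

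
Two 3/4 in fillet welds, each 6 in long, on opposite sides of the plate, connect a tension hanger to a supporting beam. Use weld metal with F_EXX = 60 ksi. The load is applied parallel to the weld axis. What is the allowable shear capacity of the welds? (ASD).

Effective throat t_e = 0.707 × 0.75 = 0.5302 in.
Total length L = 12 in; A_we = 0.5302 × 12 = 6.363 in².
F_nw = 0.6 F_EXX = 0.6 × 60 = 36 ksi.
R_n = 36 × 6.363 = 229.1 kips; R_n/Ω = 229.1/2.0 = 114.5 kips.

R_n/Ω ≈ 115 kips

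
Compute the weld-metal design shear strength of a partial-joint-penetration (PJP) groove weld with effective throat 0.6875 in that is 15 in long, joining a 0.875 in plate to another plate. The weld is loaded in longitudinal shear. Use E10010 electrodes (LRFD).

φR_n ≈ 464 kip

E100XX → F_EXX = 100 ksi.
Effective throat (given) t_e = 0.6875 in.
A_we = 0.6875 × 15 = 10.31 in².
F_nw = 0.6 F_EXX = 60 ksi.
φR_n = 0.75 × 60 × 10.31 = 464.1 kip.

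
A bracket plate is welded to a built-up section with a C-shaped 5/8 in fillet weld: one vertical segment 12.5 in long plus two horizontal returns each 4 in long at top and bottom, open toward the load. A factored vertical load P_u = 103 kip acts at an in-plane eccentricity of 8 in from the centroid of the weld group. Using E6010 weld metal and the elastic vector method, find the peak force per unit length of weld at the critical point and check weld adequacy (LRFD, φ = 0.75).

f_max ≈ 14.5 kip/in; NOT adequate

E60XX → F_EXX = 60 ksi.
Total weld length L_w = 20.5 in. Treat welds as unit-width lines.
Centroid: x̄ = 2×4×2 / 20.5 = 0.7805 in from the vertical weld.
Polar moment about centroid: J = I_x + I_y = [12.5³/12 + 2×4×6.25²] + [12.5×0.7805² + 2(4³/12 + 4×1.22²)] = 505.4 in³.
Direct shear f_v = P/L_w = 103 / 20.5 = 5.024 kip/in (vertical).
Torsion M = P·e = 103 × 8 = 824 kip·in.
Critical point at (x, y) = (3.22, 6.25) from centroid. f_tx = M·y/J = 10.19 kip/in; f_ty = M·x/J = 5.249 kip/in.
Resultant f_max = √[f_tx² + (f_v + f_ty)²] = √[10.19² + (5.024 + 5.249)²] = 14.47 kip/in.
Capacity per unit length: φr_n = 0.75 × 0.6 × 60 × (0.707 × 0.625) = 11.93 kip/in.
14.47 > 11.93 → NOT adequate.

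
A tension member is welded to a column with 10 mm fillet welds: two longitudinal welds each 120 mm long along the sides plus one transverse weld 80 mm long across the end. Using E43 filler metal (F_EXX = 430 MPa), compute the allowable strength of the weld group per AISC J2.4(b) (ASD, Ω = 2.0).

R_n/Ω ≈ 295 kN

t_e = 0.707 × 10 = 7.07 mm.
R_nwl = 0.6 × 430 × 7.07 × 240 × 10⁻³ = 437.8 kN (longitudinal, 2 welds).
R_nwt = 0.6 × 430 × 7.07 × 80 × 10⁻³ = 145.9 kN (transverse, base value).
(i) R_nwl + R_nwt = 583.7 kN; (ii) 0.85 R_nwl + 1.5 R_nwt = 591 kN.
R_n = max = 591 kN [governs: (ii)]; R_n/Ω = 295.5 kN.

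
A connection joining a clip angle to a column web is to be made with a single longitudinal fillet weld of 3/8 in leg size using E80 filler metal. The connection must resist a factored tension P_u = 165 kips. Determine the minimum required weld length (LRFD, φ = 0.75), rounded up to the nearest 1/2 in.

L = 17.5 in

E80XX → F_EXX = 80 ksi.
Throat t_e = 0.707 × 0.375 = 0.2651 in.
φr_n = 0.75 × 0.6 × 80 × 0.2651 = 9.544 kips/in.
L_req = P_u / φr_n = 165 / 9.544 = 17.29 in total.
Round up → use L = 17.5 in.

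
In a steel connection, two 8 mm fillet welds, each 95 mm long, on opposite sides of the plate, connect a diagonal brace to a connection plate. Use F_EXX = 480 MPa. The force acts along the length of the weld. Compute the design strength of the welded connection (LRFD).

φR_n ≈ 232 kN

Effective throat t_e = 0.707 × 8 = 5.656 mm.
Total length L = 190 mm; A_we = 5.656 × 190 = 1075 mm².
F_nw = 0.6 F_EXX = 0.6 × 480 = 288 MPa.
φR_n = 0.75 × 288 × 1075 × 10⁻³ = 232.1 kN.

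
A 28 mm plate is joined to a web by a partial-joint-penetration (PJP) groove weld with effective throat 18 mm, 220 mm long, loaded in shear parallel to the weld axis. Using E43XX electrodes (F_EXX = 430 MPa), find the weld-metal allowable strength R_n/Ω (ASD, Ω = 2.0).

R_n/Ω ≈ 511 kN

Effective throat (given) t_e = 18 mm.
A_we = 18 × 220 = 3960 mm².
F_nw = 0.6 F_EXX = 258 MPa.
R_n/Ω = (258 × 3960) / 2.0 × 10⁻³ = 510.8 kN.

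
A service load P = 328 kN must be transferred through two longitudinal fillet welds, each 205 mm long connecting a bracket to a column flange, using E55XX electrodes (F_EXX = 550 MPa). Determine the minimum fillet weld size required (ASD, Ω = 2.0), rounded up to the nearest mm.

w = 7 mm

Total weld length L = 410 mm.
Required throat t_e = P × Ω / (0.6 F_EXX × L) = 328 × 2.0 / (0.6 × 550 × 410 × 10⁻³) = 4.848 mm.
Required leg w = t_e / 0.707 = 6.858 mm → use 7 mm.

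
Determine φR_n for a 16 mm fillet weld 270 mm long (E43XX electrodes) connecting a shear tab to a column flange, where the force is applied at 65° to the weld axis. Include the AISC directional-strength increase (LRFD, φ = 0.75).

φR_n ≈ 846 kN

E43XX → F_EXX = 430 MPa.
t_e = 0.707 × 16 = 11.31 mm; A_we = 11.31 × 270 = 3054 mm².
Directional factor: 1.0 + 0.5 sin^1.5(65°) = 1.431.
F_nw = 0.6 × 430 × 1.431 = 369.3 MPa.
φR_n = 0.75 × 369.3 × 3054 × 10⁻³ = 846 kN.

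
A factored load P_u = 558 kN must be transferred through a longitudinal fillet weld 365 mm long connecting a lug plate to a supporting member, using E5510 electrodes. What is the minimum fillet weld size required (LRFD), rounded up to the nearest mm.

E55XX → F_EXX = 550 MPa.
Total weld length L = 365 mm.
Required throat t_e = P_u / (φ × 0.6 F_EXX × L) = 558 / (0.75 × 0.6 × 550 × 365 × 10⁻³) = 6.177 mm.
Required leg w = t_e / 0.707 = 8.737 mm → use 9 mm.

w = 9 mm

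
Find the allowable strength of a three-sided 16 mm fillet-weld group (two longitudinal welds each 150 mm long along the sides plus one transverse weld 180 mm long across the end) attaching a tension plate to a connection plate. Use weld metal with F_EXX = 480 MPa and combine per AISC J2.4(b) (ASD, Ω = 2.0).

R_n/Ω ≈ 855 kN

t_e = 0.707 × 16 = 11.31 mm.
R_nwl = 0.6 × 480 × 11.31 × 300 × 10⁻³ = 977.4 kN (longitudinal, 2 welds).
R_nwt = 0.6 × 480 × 11.31 × 180 × 10⁻³ = 586.4 kN (transverse, base value).
(i) R_nwl + R_nwt = 1564 kN; (ii) 0.85 R_nwl + 1.5 R_nwt = 1710 kN.
R_n = max = 1710 kN [governs: (ii)]; R_n/Ω = 855.2 kN.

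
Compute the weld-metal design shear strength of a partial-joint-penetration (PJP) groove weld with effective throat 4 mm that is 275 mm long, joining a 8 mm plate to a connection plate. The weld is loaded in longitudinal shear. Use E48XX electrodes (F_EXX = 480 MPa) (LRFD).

φR_n ≈ 238 kN

Effective throat (given) t_e = 4 mm.
A_we = 4 × 275 = 1100 mm².
F_nw = 0.6 F_EXX = 288 MPa.
φR_n = 0.75 × 288 × 1100 × 10⁻³ = 237.6 kN.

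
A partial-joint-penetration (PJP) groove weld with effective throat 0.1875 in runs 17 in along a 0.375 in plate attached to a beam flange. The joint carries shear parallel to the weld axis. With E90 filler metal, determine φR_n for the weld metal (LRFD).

E90XX → F_EXX = 90 ksi.
Effective throat (given) t_e = 0.1875 in.
A_we = 0.1875 × 17 = 3.188 in².
F_nw = 0.6 F_EXX = 54 ksi.
φR_n = 0.75 × 54 × 3.188 = 129.1 kips.

φR_n ≈ 129 kips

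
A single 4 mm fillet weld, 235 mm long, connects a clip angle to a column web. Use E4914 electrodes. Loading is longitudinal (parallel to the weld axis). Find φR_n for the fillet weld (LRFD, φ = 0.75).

E49XX → F_EXX = 490 MPa.
Effective throat t_e = 0.707 × 4 = 2.828 mm.
Total length L = 235 mm; A_we = 2.828 × 235 = 664.6 mm².
F_nw = 0.6 F_EXX = 0.6 × 490 = 294 MPa.
φR_n = 0.75 × 294 × 664.6 × 10⁻³ = 146.5 kN.

φR_n ≈ 147 kN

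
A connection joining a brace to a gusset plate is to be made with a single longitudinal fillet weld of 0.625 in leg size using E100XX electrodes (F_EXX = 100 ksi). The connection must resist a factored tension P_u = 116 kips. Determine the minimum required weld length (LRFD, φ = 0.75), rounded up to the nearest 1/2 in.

L = 6 in

Throat t_e = 0.707 × 0.625 = 0.4419 in.
φr_n = 0.75 × 0.6 × 100 × 0.4419 = 19.88 kips/in.
L_req = P_u / φr_n = 116 / 19.88 = 5.834 in total.
Round up → use L = 6 in.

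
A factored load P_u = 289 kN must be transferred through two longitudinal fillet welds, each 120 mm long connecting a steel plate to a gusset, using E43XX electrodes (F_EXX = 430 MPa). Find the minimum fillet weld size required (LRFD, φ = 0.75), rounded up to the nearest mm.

w = 9 mm

Total weld length L = 240 mm.
Required throat t_e = P_u / (φ × 0.6 F_EXX × L) = 289 / (0.75 × 0.6 × 430 × 240 × 10⁻³) = 6.223 mm.
Required leg w = t_e / 0.707 = 8.802 mm → use 9 mm.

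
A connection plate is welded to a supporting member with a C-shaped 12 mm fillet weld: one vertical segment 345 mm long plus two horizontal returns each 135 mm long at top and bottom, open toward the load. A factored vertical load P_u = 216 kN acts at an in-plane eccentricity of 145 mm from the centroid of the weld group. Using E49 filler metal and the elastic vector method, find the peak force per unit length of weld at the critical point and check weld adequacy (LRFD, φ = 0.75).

f_max ≈ 750 N/mm; adequate

E49XX → F_EXX = 490 MPa.
Total weld length L_w = 615 mm. Treat welds as unit-width lines.
Centroid: x̄ = 2×135×67.5 / 615 = 29.63 mm from the vertical weld.
Polar moment about centroid: J = I_x + I_y = [345³/12 + 2×135×172.5²] + [345×29.63² + 2(135³/12 + 135×37.87²)] = 12560000 mm³.
Direct shear f_v = P/L_w = 216×10³ / 615 = 351.2 N/mm (vertical).
Torsion M = P·e = 216×10³ × 145 = 31320000 N·mm.
Critical point at (x, y) = (105.4, 172.5) from centroid. f_tx = M·y/J = 430.3 N/mm; f_ty = M·x/J = 262.8 N/mm.
Resultant f_max = √[f_tx² + (f_v + f_ty)²] = √[430.3² + (351.2 + 262.8)²] = 749.8 N/mm.
Capacity per unit length: φr_n = 0.75 × 0.6 × 490 × (0.707 × 12) = 1871 N/mm.
749.8 ≤ 1871 → adequate.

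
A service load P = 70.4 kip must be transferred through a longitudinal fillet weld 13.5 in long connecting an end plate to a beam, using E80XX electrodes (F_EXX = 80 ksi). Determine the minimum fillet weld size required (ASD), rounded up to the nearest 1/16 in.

w = 5/16 in

Total weld length L = 13.5 in.
Required throat t_e = P × Ω / (0.6 F_EXX × L) = 70.4 × 2.0 / (0.6 × 80 × 13.5) = 0.2173 in.
Required leg w = t_e / 0.707 = 0.3073 in → use 5/16 in.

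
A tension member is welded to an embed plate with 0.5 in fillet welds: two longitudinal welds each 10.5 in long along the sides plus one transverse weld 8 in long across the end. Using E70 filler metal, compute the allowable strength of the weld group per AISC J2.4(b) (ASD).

E70XX → F_EXX = 70 ksi.
t_e = 0.707 × 0.5 = 0.3535 in.
R_nwl = 0.6 × 70 × 0.3535 × 21 = 311.8 kip (longitudinal, 2 welds).
R_nwt = 0.6 × 70 × 0.3535 × 8 = 118.8 kip (transverse, base value).
(i) R_nwl + R_nwt = 430.6 kip; (ii) 0.85 R_nwl + 1.5 R_nwt = 443.2 kip.
R_n = max = 443.2 kip [governs: (ii)]; R_n/Ω = 221.6 kip.

R_n/Ω ≈ 222 kip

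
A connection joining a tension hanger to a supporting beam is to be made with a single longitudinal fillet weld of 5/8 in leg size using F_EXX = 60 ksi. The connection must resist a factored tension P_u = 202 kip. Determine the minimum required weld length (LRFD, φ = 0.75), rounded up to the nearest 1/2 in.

Throat t_e = 0.707 × 0.625 = 0.4419 in.
φr_n = 0.75 × 0.6 × 60 × 0.4419 = 11.93 kip/in.
L_req = P_u / φr_n = 202 / 11.93 = 16.93 in total.
Round up → use L = 17 in.

L = 17 in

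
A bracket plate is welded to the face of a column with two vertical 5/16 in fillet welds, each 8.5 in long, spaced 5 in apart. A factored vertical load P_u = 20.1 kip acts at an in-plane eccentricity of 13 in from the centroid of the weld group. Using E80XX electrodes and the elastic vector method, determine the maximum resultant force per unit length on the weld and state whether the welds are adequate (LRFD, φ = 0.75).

f_max ≈ 6.85 kip/in; adequate

E80XX → F_EXX = 80 ksi.
Total weld length L_w = 17 in. Treat welds as unit-width lines.
Polar moment about centroid: J = 2[d³/12 + d(b/2)²] = 2[8.5³/12 + 8.5×2.5²] = 208.6 in³.
Direct shear f_v = P/L_w = 20.1 / 17 = 1.182 kip/in (vertical).
Torsion M = P·e = 20.1 × 13 = 261.3 kip·in.
Critical point at (x, y) = (2.5, 4.25) from centroid. f_tx = M·y/J = 5.324 kip/in; f_ty = M·x/J = 3.132 kip/in.
Resultant f_max = √[f_tx² + (f_v + f_ty)²] = √[5.324² + (1.182 + 3.132)²] = 6.852 kip/in.
Capacity per unit length: φr_n = 0.75 × 0.6 × 80 × (0.707 × 0.3125) = 7.954 kip/in.
6.852 ≤ 7.954 → adequate.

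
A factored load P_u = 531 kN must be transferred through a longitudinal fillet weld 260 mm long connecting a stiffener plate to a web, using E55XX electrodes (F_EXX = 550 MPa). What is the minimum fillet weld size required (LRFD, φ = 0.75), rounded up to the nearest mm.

Total weld length L = 260 mm.
Required throat t_e = P_u / (φ × 0.6 F_EXX × L) = 531 / (0.75 × 0.6 × 550 × 260 × 10⁻³) = 8.252 mm.
Required leg w = t_e / 0.707 = 11.67 mm → use 12 mm.

w = 12 mm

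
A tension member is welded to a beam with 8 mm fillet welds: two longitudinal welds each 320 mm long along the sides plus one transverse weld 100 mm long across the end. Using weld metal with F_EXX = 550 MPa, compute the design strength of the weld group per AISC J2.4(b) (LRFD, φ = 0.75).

t_e = 0.707 × 8 = 5.656 mm.
R_nwl = 0.6 × 550 × 5.656 × 640 × 10⁻³ = 1195 kN (longitudinal, 2 welds).
R_nwt = 0.6 × 550 × 5.656 × 100 × 10⁻³ = 186.6 kN (transverse, base value).
(i) R_nwl + R_nwt = 1381 kN; (ii) 0.85 R_nwl + 1.5 R_nwt = 1295 kN.
R_n = max = 1381 kN [governs: (i)]; φR_n = 1036 kN.

φR_n ≈ 1040 kN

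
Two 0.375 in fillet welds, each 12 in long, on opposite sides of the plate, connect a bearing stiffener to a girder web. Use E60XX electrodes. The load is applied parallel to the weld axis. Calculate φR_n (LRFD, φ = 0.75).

E60XX → F_EXX = 60 ksi.
Effective throat t_e = 0.707 × 0.375 = 0.2651 in.
Total length L = 24 in; A_we = 0.2651 × 24 = 6.363 in².
F_nw = 0.6 F_EXX = 0.6 × 60 = 36 ksi.
φR_n = 0.75 × 36 × 6.363 = 171.8 kips.

φR_n ≈ 172 kips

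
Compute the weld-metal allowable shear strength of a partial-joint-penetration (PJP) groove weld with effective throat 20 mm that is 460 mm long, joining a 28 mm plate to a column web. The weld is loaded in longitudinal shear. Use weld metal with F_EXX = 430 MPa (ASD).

R_n/Ω ≈ 1190 kN

Effective throat (given) t_e = 20 mm.
A_we = 20 × 460 = 9200 mm².
F_nw = 0.6 F_EXX = 258 MPa.
R_n/Ω = (258 × 9200) / 2.0 × 10⁻³ = 1187 kN.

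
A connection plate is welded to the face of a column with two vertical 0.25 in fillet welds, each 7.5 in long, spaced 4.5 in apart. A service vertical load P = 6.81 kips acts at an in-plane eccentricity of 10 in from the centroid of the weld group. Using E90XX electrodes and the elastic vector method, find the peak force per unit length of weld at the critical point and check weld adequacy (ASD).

E90XX → F_EXX = 90 ksi.
Total weld length L_w = 15 in. Treat welds as unit-width lines.
Polar moment about centroid: J = 2[d³/12 + d(b/2)²] = 2[7.5³/12 + 7.5×2.25²] = 146.2 in³.
Direct shear f_v = P/L_w = 6.81 / 15 = 0.454 kip/in (vertical).
Torsion M = P·e = 6.81 × 10 = 68.1 kip·in.
Critical point at (x, y) = (2.25, 3.75) from centroid. f_tx = M·y/J = 1.746 kip/in; f_ty = M·x/J = 1.048 kip/in.
Resultant f_max = √[f_tx² + (f_v + f_ty)²] = √[1.746² + (0.454 + 1.048)²] = 2.303 kip/in.
Capacity per unit length: r_n/Ω = (1/2.0) × 0.6 × 90 × (0.707 × 0.25) = 4.772 kip/in.
2.303 ≤ 4.772 → adequate.

f_max ≈ 2.3 kip/in; adequate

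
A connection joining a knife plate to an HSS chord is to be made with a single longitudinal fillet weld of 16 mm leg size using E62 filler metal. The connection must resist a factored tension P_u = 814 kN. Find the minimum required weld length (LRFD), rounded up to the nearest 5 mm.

E62XX → F_EXX = 620 MPa.
Throat t_e = 0.707 × 16 = 11.31 mm.
φr_n = 0.75 × 0.6 × 620 × 11.31 × 10⁻³ = 3.156 kN/mm.
L_req = P_u / φr_n = 814 / 3.156 = 257.9 mm total.
Round up → use L = 260 mm.

L = 260 mm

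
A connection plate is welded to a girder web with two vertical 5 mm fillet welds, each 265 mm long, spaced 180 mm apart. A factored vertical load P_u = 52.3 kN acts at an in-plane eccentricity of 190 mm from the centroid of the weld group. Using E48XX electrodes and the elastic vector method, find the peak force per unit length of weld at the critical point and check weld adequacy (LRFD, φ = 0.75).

E48XX → F_EXX = 480 MPa.
Total weld length L_w = 530 mm. Treat welds as unit-width lines.
Polar moment about centroid: J = 2[d³/12 + d(b/2)²] = 2[265³/12 + 265×90²] = 7395000 mm³.
Direct shear f_v = P/L_w = 52.3×10³ / 530 = 98.68 N/mm (vertical).
Torsion M = P·e = 52.3×10³ × 190 = 9937000 N·mm.
Critical point at (x, y) = (90, 132.5) from centroid. f_tx = M·y/J = 178.1 N/mm; f_ty = M·x/J = 120.9 N/mm.
Resultant f_max = √[f_tx² + (f_v + f_ty)²] = √[178.1² + (98.68 + 120.9)²] = 282.7 N/mm.
Capacity per unit length: φr_n = 0.75 × 0.6 × 480 × (0.707 × 5) = 763.6 N/mm.
282.7 ≤ 763.6 → adequate.

f_max ≈ 283 N/mm; adequate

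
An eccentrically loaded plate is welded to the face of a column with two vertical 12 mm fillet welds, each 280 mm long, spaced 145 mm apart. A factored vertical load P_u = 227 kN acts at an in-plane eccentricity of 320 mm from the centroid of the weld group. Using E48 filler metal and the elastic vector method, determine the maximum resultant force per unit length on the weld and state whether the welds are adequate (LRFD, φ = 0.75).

f_max ≈ 1950 N/mm; NOT adequate

E48XX → F_EXX = 480 MPa.
Total weld length L_w = 560 mm. Treat welds as unit-width lines.
Polar moment about centroid: J = 2[d³/12 + d(b/2)²] = 2[280³/12 + 280×72.5²] = 6602000 mm³.
Direct shear f_v = P/L_w = 227×10³ / 560 = 405.4 N/mm (vertical).
Torsion M = P·e = 227×10³ × 320 = 72640000 N·mm.
Critical point at (x, y) = (72.5, 140) from centroid. f_tx = M·y/J = 1540 N/mm; f_ty = M·x/J = 797.7 N/mm.
Resultant f_max = √[f_tx² + (f_v + f_ty)²] = √[1540² + (405.4 + 797.7)²] = 1954 N/mm.
Capacity per unit length: φr_n = 0.75 × 0.6 × 480 × (0.707 × 12) = 1833 N/mm.
1954 > 1833 → NOT adequate.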